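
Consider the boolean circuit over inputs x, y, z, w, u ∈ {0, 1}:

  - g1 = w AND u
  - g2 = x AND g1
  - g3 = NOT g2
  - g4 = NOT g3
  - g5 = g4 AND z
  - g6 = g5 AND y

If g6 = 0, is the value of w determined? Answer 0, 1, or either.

either

Both values of w occur among assignments with g6 = 0:
  w=0: x=0, y=0, z=0, w=0, u=0
  w=1: x=0, y=0, z=0, w=1, u=0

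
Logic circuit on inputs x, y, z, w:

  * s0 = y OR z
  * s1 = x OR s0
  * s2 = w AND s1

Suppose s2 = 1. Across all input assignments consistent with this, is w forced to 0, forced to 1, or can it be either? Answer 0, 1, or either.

s2 = w AND s1 must be 1, so both w = 1 and s1 = 1.
s1 = x OR s0 must be 1, so at least one of x, s0 is 1.
Every assignment with s2 = 1 has w = 1; there are 7 such assignment(s).

1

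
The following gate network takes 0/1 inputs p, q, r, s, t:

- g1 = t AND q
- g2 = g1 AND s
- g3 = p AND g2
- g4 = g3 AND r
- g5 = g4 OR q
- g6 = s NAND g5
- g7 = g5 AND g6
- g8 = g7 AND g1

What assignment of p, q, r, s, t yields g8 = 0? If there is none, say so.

p=1 q=0 r=0 s=1 t=0

g8 = g7 AND g1 must be 0, so at least one of g7, g1 is 0.
Check with p=1 q=0 r=0 s=1 t=0:
g1 = t AND q = 0 AND 0 = 0
g2 = g1 AND s = 0 AND 1 = 0
g3 = p AND g2 = 1 AND 0 = 0
g4 = g3 AND r = 0 AND 0 = 0
g5 = g4 OR q = 0 OR 0 = 0
g6 = s NAND g5 = 1 NAND 0 = 1
g7 = g5 AND g6 = 0 AND 1 = 0
g8 = g7 AND g1 = 0 AND 0 = 0
So g8 = 0 as required.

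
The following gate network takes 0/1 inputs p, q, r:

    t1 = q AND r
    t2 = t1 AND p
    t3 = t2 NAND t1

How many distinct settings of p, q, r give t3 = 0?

1

t3 = t2 NAND t1 must be 0, so both t2 = 1 and t1 = 1.
t2 = t1 AND p must be 1, so both t1 = 1 and p = 1.
t1 = q AND r must be 1, so both q = 1 and r = 1.
Enumerating the 8 input combinations, 1 give t3 = 0 and 7 give t3 = 1.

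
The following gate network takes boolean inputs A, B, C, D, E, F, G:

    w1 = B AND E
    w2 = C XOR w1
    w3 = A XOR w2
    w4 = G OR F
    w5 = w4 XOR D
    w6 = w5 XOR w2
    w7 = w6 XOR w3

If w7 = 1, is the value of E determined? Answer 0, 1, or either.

Both values of E occur among assignments with w7 = 1:
  E=0: A=0, B=0, C=0, D=0, E=0, F=0, G=1
  E=1: A=0, B=0, C=0, D=0, E=1, F=0, G=1

either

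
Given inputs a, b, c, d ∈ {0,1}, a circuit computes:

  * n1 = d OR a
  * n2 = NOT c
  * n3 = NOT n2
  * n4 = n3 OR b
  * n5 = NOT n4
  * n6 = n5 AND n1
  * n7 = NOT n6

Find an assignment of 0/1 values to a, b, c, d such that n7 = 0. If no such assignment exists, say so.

a=0 b=0 c=0 d=1

Check with a=0 b=0 c=0 d=1:
n1 = d OR a = 1 OR 0 = 1
n2 = NOT c = NOT 0 = 1
n3 = NOT n2 = NOT 1 = 0
n4 = n3 OR b = 0 OR 0 = 0
n5 = NOT n4 = NOT 0 = 1
n6 = n5 AND n1 = 1 AND 1 = 1
n7 = NOT n6 = NOT 1 = 0
So n7 = 0 as required.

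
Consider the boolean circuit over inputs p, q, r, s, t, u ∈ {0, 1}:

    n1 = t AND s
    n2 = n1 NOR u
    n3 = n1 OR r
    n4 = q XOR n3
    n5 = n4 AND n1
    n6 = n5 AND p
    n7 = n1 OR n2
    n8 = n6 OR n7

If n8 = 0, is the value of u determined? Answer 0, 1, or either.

1

n8 = n6 OR n7 must be 0, so both n6 = 0 and n7 = 0.
n6 = n5 AND p must be 0, so at least one of n5, p is 0.
n7 = n1 OR n2 must be 0, so both n1 = 0 and n2 = 0.
Every assignment with n8 = 0 has u = 1; there are 24 such assignment(s).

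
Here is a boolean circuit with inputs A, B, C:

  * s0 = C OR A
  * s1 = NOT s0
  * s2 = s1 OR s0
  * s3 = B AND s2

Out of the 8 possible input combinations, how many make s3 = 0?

s3 = B AND s2 must be 0, so at least one of B, s2 is 0.
Satisfying assignments:
  A=0, B=0, C=0
  A=0, B=0, C=1
  A=1, B=0, C=0
  A=1, B=0, C=1

4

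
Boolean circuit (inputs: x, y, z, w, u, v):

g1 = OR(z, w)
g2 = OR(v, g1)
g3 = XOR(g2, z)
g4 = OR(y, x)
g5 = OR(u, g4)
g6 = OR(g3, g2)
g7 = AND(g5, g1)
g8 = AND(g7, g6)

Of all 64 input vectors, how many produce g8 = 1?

42

g8 = AND(g7, g6) must be 1, so both g7 = 1 and g6 = 1.
Enumerating the 64 input combinations, 42 give g8 = 1 and 22 give g8 = 0.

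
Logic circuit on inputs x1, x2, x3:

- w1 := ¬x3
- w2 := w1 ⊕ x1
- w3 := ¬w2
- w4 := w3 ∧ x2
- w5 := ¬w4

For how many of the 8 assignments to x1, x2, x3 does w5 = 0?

w5 = ¬w4 must be 0, so w4 = 1.
Satisfying assignments:
  x1=0, x2=1, x3=1
  x1=1, x2=1, x3=0

2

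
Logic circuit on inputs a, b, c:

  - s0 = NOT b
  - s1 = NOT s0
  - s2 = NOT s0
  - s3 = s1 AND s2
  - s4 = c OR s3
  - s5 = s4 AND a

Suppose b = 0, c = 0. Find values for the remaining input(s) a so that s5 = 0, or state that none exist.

a=0

s5 = s4 AND a must be 0, so at least one of s4, a is 0.
Check with b = 0, c = 0 and a=0:
s0 = NOT b = NOT 0 = 1
s1 = NOT s0 = NOT 1 = 0
s2 = NOT s0 = NOT 1 = 0
s3 = s1 AND s2 = 0 AND 0 = 0
s4 = c OR s3 = 0 OR 0 = 0
s5 = s4 AND a = 0 AND 0 = 0
So s5 = 0.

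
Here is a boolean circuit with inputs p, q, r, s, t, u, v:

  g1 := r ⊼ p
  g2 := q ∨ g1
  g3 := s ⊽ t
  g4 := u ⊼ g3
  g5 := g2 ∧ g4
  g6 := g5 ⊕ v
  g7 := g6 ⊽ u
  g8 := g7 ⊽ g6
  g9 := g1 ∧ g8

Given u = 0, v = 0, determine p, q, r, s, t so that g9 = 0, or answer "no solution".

g9 = g1 ∧ g8 must be 0, so at least one of g1, g8 is 0.
Check with u = 0, v = 0 and p=0, q=0, r=1, s=1, t=0:
g1 = r ⊼ p = 1 ⊼ 0 = 1
g2 = q ∨ g1 = 0 ∨ 1 = 1
g3 = s ⊽ t = 1 ⊽ 0 = 0
g4 = u ⊼ g3 = 0 ⊼ 0 = 1
g5 = g2 ∧ g4 = 1 ∧ 1 = 1
g6 = g5 ⊕ v = 1 ⊕ 0 = 1
g7 = g6 ⊽ u = 1 ⊽ 0 = 0
g8 = g7 ⊽ g6 = 0 ⊽ 1 = 0
g9 = g1 ∧ g8 = 1 ∧ 0 = 0
So g9 = 0.

p=0, q=0, r=1, s=1, t=0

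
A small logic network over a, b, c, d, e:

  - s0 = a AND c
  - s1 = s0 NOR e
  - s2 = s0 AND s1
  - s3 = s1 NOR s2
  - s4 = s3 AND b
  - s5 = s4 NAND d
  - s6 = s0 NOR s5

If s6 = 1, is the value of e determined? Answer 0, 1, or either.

s6 = s0 NOR s5 must be 1, so both s0 = 0 and s5 = 0.
s0 = a AND c must be 0, so at least one of a, c is 0.
s5 = s4 NAND d must be 0, so both s4 = 1 and d = 1.
Every assignment with s6 = 1 has e = 1; there are 3 such assignment(s).
  a=0, b=1, c=0, d=1, e=1
  a=0, b=1, c=1, d=1, e=1
  a=1, b=1, c=0, d=1, e=1

1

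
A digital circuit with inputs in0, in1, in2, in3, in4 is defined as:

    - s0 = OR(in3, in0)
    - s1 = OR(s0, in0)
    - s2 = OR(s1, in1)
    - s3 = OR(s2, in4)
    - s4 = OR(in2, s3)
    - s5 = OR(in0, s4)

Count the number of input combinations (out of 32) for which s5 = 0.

1

s5 = OR(in0, s4) must be 0, so both in0 = 0 and s4 = 0.
s4 = OR(in2, s3) must be 0, so both in2 = 0 and s3 = 0.
s3 = OR(s2, in4) must be 0, so both s2 = 0 and in4 = 0.
Satisfying assignments:
  in0=0, in1=0, in2=0, in3=0, in4=0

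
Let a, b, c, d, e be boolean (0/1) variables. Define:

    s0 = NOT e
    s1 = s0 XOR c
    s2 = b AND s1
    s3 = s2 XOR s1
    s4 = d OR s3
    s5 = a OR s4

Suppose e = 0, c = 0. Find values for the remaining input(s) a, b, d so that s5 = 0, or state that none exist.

a=0, b=1, d=0

s5 = a OR s4 must be 0, so both a = 0 and s4 = 0.
Check with e = 0, c = 0 and a=0, b=1, d=0:
s0 = NOT e = NOT 0 = 1
s1 = s0 XOR c = 1 XOR 0 = 1
s2 = b AND s1 = 1 AND 1 = 1
s3 = s2 XOR s1 = 1 XOR 1 = 0
s4 = d OR s3 = 0 OR 0 = 0
s5 = a OR s4 = 0 OR 0 = 0
So s5 = 0.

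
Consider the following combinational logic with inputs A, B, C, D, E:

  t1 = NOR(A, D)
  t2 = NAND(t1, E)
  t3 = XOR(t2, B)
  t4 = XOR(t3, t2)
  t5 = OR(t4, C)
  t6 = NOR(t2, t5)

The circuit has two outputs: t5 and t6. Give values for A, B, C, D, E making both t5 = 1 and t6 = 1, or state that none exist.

no solution exists

Across all 32 input combinations, none give both t5 = 1 and t6 = 1.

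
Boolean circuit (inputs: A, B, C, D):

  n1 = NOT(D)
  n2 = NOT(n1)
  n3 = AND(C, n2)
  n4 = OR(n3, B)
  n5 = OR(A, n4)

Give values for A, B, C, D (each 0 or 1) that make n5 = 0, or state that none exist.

n5 = OR(A, n4) must be 0, so both A = 0 and n4 = 0.
n4 = OR(n3, B) must be 0, so both n3 = 0 and B = 0.
Check with A=0, B=0, C=0, D=1:
n1 = NOT(D) = NOT 1 = 0
n2 = NOT(n1) = NOT 0 = 1
n3 = AND(C, n2) = AND(0, 1) = 0
n4 = OR(n3, B) = OR(0, 0) = 0
n5 = OR(A, n4) = OR(0, 0) = 0
So n5 = 0 as required.

A=0, B=0, C=0, D=1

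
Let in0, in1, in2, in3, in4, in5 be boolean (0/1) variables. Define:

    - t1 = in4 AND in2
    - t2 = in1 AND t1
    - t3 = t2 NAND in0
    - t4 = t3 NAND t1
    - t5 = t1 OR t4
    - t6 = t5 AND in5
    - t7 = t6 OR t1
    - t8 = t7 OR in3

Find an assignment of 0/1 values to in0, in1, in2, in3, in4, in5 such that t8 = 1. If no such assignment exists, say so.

Check with in0=1, in1=1, in2=1, in3=1, in4=1, in5=0:
t1 = in4 AND in2 = 1 AND 1 = 1
t2 = in1 AND t1 = 1 AND 1 = 1
t3 = t2 NAND in0 = 1 NAND 1 = 0
t4 = t3 NAND t1 = 0 NAND 1 = 1
t5 = t1 OR t4 = 1 OR 1 = 1
t6 = t5 AND in5 = 1 AND 0 = 0
t7 = t6 OR t1 = 0 OR 1 = 1
t8 = t7 OR in3 = 1 OR 1 = 1
So t8 = 1 as required.

in0=1, in1=1, in2=1, in3=1, in4=1, in5=0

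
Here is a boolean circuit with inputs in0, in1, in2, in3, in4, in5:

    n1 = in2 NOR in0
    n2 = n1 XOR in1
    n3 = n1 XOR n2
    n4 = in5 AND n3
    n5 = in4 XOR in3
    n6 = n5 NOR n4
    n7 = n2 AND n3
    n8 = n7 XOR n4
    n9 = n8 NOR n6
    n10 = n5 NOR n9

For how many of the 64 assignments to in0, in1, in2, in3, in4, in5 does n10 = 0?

38

n10 = n5 NOR n9 must be 0, so at least one of n5, n9 is 1.
Enumerating the 64 input combinations, 38 give n10 = 0 and 26 give n10 = 1.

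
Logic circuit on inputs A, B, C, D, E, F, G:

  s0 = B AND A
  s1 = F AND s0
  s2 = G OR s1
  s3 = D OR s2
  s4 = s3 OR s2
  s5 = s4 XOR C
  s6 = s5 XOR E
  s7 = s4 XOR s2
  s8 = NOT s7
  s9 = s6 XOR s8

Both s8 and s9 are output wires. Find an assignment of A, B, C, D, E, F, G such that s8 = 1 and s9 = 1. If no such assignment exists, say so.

A=1 B=1 C=1 D=0 E=0 F=1 G=0

Check with A=1 B=1 C=1 D=0 E=0 F=1 G=0:
s0 = B AND A = 1 AND 1 = 1
s1 = F AND s0 = 1 AND 1 = 1
s2 = G OR s1 = 0 OR 1 = 1
s3 = D OR s2 = 0 OR 1 = 1
s4 = s3 OR s2 = 1 OR 1 = 1
s5 = s4 XOR C = 1 XOR 1 = 0
s6 = s5 XOR E = 0 XOR 0 = 0
s7 = s4 XOR s2 = 1 XOR 1 = 0
s8 = NOT s7 = NOT 0 = 1
s9 = s6 XOR s8 = 0 XOR 1 = 1
So s8 = 1 and s9 = 1.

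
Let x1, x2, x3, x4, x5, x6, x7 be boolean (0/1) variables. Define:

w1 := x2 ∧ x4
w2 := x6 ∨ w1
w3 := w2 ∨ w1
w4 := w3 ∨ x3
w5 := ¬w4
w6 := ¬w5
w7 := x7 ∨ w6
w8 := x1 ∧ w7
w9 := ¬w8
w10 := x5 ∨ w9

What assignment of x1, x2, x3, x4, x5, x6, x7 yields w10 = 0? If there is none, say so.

x1=1 x2=0 x3=0 x4=1 x5=0 x6=0 x7=1

Check with x1=1 x2=0 x3=0 x4=1 x5=0 x6=0 x7=1:
w1 = x2 ∧ x4 = 0 ∧ 1 = 0
w2 = x6 ∨ w1 = 0 ∨ 0 = 0
w3 = w2 ∨ w1 = 0 ∨ 0 = 0
w4 = w3 ∨ x3 = 0 ∨ 0 = 0
w5 = ¬w4 = ¬0 = 1
w6 = ¬w5 = ¬1 = 0
w7 = x7 ∨ w6 = 1 ∨ 0 = 1
w8 = x1 ∧ w7 = 1 ∧ 1 = 1
w9 = ¬w8 = ¬1 = 0
w10 = x5 ∨ w9 = 0 ∨ 0 = 0
So w10 = 0 as required.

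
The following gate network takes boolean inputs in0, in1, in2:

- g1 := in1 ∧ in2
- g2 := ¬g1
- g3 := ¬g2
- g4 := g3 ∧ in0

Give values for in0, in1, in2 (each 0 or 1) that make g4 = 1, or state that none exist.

in0=1, in1=1, in2=1

g4 = g3 ∧ in0 must be 1, so both g3 = 1 and in0 = 1.
g3 = ¬g2 must be 1, so g2 = 0.
g2 = ¬g1 must be 0, so g1 = 1.
Check with in0=1, in1=1, in2=1:
g1 = in1 ∧ in2 = 1 ∧ 1 = 1
g2 = ¬g1 = ¬1 = 0
g3 = ¬g2 = ¬0 = 1
g4 = g3 ∧ in0 = 1 ∧ 1 = 1
So g4 = 1 as required.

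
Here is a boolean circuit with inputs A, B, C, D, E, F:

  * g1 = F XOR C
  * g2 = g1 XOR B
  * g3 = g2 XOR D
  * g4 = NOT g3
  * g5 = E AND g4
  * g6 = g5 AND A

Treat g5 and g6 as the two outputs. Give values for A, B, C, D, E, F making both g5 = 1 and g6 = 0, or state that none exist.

A=0, B=0, C=1, D=0, E=1, F=1

Check with A=0, B=0, C=1, D=0, E=1, F=1:
g1 = F XOR C = 1 XOR 1 = 0
g2 = g1 XOR B = 0 XOR 0 = 0
g3 = g2 XOR D = 0 XOR 0 = 0
g4 = NOT g3 = NOT 0 = 1
g5 = E AND g4 = 1 AND 1 = 1
g6 = g5 AND A = 1 AND 0 = 0
So g5 = 1 and g6 = 0.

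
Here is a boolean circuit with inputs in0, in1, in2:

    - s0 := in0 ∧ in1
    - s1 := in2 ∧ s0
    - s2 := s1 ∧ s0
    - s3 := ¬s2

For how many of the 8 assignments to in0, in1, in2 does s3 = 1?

7

s3 = ¬s2 must be 1, so s2 = 0.
s2 = s1 ∧ s0 must be 0, so at least one of s1, s0 is 0.
Enumerating the 8 input combinations, 7 give s3 = 1 and 1 give s3 = 0.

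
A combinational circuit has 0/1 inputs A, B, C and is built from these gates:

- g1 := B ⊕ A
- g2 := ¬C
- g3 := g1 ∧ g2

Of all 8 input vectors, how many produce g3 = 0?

g3 = g1 ∧ g2 must be 0, so at least one of g1, g2 is 0.
Satisfying assignments:
  A=0, B=0, C=0
  A=0, B=0, C=1
  A=0, B=1, C=1
  A=1, B=0, C=1
  A=1, B=1, C=0
  A=1, B=1, C=1

6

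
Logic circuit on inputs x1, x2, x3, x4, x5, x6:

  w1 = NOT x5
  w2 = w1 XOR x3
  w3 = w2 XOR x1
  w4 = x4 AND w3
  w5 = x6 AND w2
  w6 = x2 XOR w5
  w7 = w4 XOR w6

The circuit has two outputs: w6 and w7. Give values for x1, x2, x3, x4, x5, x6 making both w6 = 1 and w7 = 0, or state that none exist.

x1=1, x2=1, x3=0, x4=1, x5=1, x6=0

Check with x1=1, x2=1, x3=0, x4=1, x5=1, x6=0:
w1 = NOT x5 = NOT 1 = 0
w2 = w1 XOR x3 = 0 XOR 0 = 0
w3 = w2 XOR x1 = 0 XOR 1 = 1
w4 = x4 AND w3 = 1 AND 1 = 1
w5 = x6 AND w2 = 0 AND 0 = 0
w6 = x2 XOR w5 = 1 XOR 0 = 1
w7 = w4 XOR w6 = 1 XOR 1 = 0
So w6 = 1 and w7 = 0.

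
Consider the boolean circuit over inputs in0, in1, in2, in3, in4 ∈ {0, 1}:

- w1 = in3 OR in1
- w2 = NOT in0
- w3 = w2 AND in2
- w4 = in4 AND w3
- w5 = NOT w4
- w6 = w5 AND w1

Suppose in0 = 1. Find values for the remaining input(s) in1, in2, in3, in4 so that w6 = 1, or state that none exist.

in1=1 in2=0 in3=0 in4=0

w6 = w5 AND w1 must be 1, so both w5 = 1 and w1 = 1.
w5 = NOT w4 must be 1, so w4 = 0.
Check with in0 = 1 and in1=1, in2=0, in3=0, in4=0:
w1 = in3 OR in1 = 0 OR 1 = 1
w2 = NOT in0 = NOT 1 = 0
w3 = w2 AND in2 = 0 AND 0 = 0
w4 = in4 AND w3 = 0 AND 0 = 0
w5 = NOT w4 = NOT 0 = 1
w6 = w5 AND w1 = 1 AND 1 = 1
So w6 = 1.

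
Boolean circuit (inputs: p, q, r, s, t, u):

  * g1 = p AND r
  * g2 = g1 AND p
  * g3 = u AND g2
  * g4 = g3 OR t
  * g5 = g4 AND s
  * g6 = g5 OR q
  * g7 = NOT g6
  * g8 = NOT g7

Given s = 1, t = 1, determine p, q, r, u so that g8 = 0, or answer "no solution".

no solution exists

With s = 1, t = 1 fixed, none of the 16 settings of p, q, r, u give g8 = 0.
For example, with p=1, q=1, r=0, u=0:
g1 = p AND r = 1 AND 0 = 0
g2 = g1 AND p = 0 AND 1 = 0
g3 = u AND g2 = 0 AND 0 = 0
g4 = g3 OR t = 0 OR 1 = 1
g5 = g4 AND s = 1 AND 1 = 1
g6 = g5 OR q = 1 OR 1 = 1
g7 = NOT g6 = NOT 1 = 0
g8 = NOT g7 = NOT 0 = 1
giving g8 = 1 ≠ 0.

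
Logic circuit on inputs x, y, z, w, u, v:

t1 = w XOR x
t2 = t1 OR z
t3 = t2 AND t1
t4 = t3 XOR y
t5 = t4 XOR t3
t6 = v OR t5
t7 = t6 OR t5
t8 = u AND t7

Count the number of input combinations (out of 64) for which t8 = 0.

40

t8 = u AND t7 must be 0, so at least one of u, t7 is 0.
Enumerating the 64 input combinations, 40 give t8 = 0 and 24 give t8 = 1.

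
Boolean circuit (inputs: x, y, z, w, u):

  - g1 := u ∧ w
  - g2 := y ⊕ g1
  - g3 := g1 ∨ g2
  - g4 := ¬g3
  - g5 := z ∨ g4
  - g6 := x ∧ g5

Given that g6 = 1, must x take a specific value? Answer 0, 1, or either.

1

g6 = x ∧ g5 must be 1, so both x = 1 and g5 = 1.
g5 = z ∨ g4 must be 1, so at least one of z, g4 is 1.
Every assignment with g6 = 1 has x = 1; there are 11 such assignment(s).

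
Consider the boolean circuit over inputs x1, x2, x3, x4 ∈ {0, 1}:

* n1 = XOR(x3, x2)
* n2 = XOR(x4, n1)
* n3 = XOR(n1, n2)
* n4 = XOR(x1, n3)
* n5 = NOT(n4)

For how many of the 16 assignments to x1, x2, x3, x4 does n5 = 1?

8

n5 = NOT(n4) must be 1, so n4 = 0.
Enumerating the 16 input combinations, 8 give n5 = 1 and 8 give n5 = 0.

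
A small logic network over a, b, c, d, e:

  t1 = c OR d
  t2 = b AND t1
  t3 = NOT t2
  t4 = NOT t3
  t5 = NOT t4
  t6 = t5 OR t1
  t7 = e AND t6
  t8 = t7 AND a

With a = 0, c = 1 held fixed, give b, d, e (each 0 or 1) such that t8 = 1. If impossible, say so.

no solution exists

With a = 0, c = 1 fixed, none of the 8 settings of b, d, e give t8 = 1.
For example, with b=0, d=0, e=0:
t1 = c OR d = 1 OR 0 = 1
t2 = b AND t1 = 0 AND 1 = 0
t3 = NOT t2 = NOT 0 = 1
t4 = NOT t3 = NOT 1 = 0
t5 = NOT t4 = NOT 0 = 1
t6 = t5 OR t1 = 1 OR 1 = 1
t7 = e AND t6 = 0 AND 1 = 0
t8 = t7 AND a = 0 AND 0 = 0
giving t8 = 0 ≠ 1.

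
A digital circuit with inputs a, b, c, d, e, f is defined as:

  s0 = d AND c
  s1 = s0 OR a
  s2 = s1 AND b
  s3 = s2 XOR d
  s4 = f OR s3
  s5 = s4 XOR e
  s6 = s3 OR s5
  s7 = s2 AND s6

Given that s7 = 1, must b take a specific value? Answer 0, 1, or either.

1

s7 = s2 AND s6 must be 1, so both s2 = 1 and s6 = 1.
s2 = s1 AND b must be 1, so both s1 = 1 and b = 1.
s6 = s3 OR s5 must be 1, so at least one of s3, s5 is 1.
Every assignment with s7 = 1 has b = 1; there are 14 such assignment(s).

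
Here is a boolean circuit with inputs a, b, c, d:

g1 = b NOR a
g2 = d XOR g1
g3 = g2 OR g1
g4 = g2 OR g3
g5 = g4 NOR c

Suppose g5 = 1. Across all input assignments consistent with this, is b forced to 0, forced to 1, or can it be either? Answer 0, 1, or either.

Both values of b occur among assignments with g5 = 1:
  b=0: a=1, b=0, c=0, d=0
  b=1: a=0, b=1, c=0, d=0

either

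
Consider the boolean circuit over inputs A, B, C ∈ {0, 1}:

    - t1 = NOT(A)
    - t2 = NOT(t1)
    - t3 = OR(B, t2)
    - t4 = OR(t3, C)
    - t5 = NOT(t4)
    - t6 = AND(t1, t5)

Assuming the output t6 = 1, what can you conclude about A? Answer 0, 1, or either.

t6 = AND(t1, t5) must be 1, so both t1 = 1 and t5 = 1.
t1 = NOT(A) must be 1, so A = 0.
Every assignment with t6 = 1 has A = 0; there are 1 such assignment(s).
  A=0, B=0, C=0

0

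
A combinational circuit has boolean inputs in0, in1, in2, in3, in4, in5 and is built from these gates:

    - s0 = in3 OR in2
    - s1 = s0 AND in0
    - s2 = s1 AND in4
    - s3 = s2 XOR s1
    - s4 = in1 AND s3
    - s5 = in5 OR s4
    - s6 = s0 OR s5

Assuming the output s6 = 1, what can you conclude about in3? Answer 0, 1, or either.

Both values of in3 occur among assignments with s6 = 1:
  in3=0: in0=0, in1=0, in2=0, in3=0, in4=0, in5=1
  in3=1: in0=0, in1=0, in2=0, in3=1, in4=0, in5=0

either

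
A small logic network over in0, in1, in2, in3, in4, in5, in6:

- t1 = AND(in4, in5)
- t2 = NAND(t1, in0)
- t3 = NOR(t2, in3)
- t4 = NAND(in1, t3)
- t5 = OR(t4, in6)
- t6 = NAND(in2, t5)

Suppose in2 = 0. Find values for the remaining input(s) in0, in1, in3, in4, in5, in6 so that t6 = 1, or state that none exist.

in0=1 in1=0 in3=1 in4=0 in5=1 in6=0

t6 = NAND(in2, t5) must be 1, so at least one of in2, t5 is 0.
Check with in2 = 0 and in0=1, in1=0, in3=1, in4=0, in5=1, in6=0:
t1 = AND(in4, in5) = AND(0, 1) = 0
t2 = NAND(t1, in0) = NAND(0, 1) = 1
t3 = NOR(t2, in3) = NOR(1, 1) = 0
t4 = NAND(in1, t3) = NAND(0, 0) = 1
t5 = OR(t4, in6) = OR(1, 0) = 1
t6 = NAND(in2, t5) = NAND(0, 1) = 1
So t6 = 1.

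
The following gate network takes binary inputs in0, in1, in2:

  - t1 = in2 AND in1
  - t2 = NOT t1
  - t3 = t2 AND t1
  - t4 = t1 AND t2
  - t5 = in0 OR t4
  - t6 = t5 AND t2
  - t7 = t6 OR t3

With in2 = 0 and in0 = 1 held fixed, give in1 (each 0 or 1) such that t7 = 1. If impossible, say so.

in1=1

Check with in2 = 0 and in0 = 1 and in1=1:
t1 = in2 AND in1 = 0 AND 1 = 0
t2 = NOT t1 = NOT 0 = 1
t3 = t2 AND t1 = 1 AND 0 = 0
t4 = t1 AND t2 = 0 AND 1 = 0
t5 = in0 OR t4 = 1 OR 0 = 1
t6 = t5 AND t2 = 1 AND 1 = 1
t7 = t6 OR t3 = 1 OR 0 = 1
So t7 = 1.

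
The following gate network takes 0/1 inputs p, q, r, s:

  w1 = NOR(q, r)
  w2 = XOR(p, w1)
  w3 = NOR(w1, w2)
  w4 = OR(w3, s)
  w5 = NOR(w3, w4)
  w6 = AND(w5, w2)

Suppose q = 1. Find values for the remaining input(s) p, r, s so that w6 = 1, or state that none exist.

p=1, r=0, s=0

w6 = AND(w5, w2) must be 1, so both w5 = 1 and w2 = 1.
Check with q = 1 and p=1, r=0, s=0:
w1 = NOR(q, r) = NOR(1, 0) = 0
w2 = XOR(p, w1) = XOR(1, 0) = 1
w3 = NOR(w1, w2) = NOR(0, 1) = 0
w4 = OR(w3, s) = OR(0, 0) = 0
w5 = NOR(w3, w4) = NOR(0, 0) = 1
w6 = AND(w5, w2) = AND(1, 1) = 1
So w6 = 1.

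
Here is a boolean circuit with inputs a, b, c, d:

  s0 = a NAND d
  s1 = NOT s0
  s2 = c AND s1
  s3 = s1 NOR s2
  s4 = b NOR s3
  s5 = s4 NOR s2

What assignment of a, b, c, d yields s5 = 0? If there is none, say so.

a=1, b=0, c=1, d=1

s5 = s4 NOR s2 must be 0, so at least one of s4, s2 is 1.
Check with a=1, b=0, c=1, d=1:
s0 = a NAND d = 1 NAND 1 = 0
s1 = NOT s0 = NOT 0 = 1
s2 = c AND s1 = 1 AND 1 = 1
s3 = s1 NOR s2 = 1 NOR 1 = 0
s4 = b NOR s3 = 0 NOR 0 = 1
s5 = s4 NOR s2 = 1 NOR 1 = 0
So s5 = 0 as required.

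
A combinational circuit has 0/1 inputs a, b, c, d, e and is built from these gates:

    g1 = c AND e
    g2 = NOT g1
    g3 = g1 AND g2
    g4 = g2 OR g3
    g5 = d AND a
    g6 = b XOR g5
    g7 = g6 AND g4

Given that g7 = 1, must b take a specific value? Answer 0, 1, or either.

either

Both values of b occur among assignments with g7 = 1:
  b=0: a=1, b=0, c=0, d=1, e=0
  b=1: a=0, b=1, c=0, d=0, e=0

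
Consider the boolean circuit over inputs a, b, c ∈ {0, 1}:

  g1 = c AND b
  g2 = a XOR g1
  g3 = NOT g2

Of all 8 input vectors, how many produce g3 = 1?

g3 = NOT g2 must be 1, so g2 = 0.
g2 = a XOR g1 must be 0, so a and g1 are equal.
Satisfying assignments:
  a=0, b=0, c=0
  a=0, b=0, c=1
  a=0, b=1, c=0
  a=1, b=1, c=1

4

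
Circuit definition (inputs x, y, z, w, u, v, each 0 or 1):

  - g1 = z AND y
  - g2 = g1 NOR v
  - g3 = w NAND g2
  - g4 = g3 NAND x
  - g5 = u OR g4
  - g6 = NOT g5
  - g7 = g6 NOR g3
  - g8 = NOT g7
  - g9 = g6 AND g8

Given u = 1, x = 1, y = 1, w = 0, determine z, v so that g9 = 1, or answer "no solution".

With u = 1, x = 1, y = 1, w = 0 fixed, none of the 4 settings of z, v give g9 = 1.
For example, with z=1, v=0:
g1 = z AND y = 1 AND 1 = 1
g2 = g1 NOR v = 1 NOR 0 = 0
g3 = w NAND g2 = 0 NAND 0 = 1
g4 = g3 NAND x = 1 NAND 1 = 0
g5 = u OR g4 = 1 OR 0 = 1
g6 = NOT g5 = NOT 1 = 0
g7 = g6 NOR g3 = 0 NOR 1 = 0
g8 = NOT g7 = NOT 0 = 1
g9 = g6 AND g8 = 0 AND 1 = 0
giving g9 = 0 ≠ 1.

no solution exists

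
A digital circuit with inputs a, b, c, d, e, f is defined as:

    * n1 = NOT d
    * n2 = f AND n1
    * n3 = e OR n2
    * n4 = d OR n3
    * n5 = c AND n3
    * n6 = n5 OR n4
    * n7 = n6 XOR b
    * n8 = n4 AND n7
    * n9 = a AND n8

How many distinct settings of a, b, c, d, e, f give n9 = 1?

n9 = a AND n8 must be 1, so both a = 1 and n8 = 1.
n8 = n4 AND n7 must be 1, so both n4 = 1 and n7 = 1.
Enumerating the 64 input combinations, 14 give n9 = 1 and 50 give n9 = 0.

14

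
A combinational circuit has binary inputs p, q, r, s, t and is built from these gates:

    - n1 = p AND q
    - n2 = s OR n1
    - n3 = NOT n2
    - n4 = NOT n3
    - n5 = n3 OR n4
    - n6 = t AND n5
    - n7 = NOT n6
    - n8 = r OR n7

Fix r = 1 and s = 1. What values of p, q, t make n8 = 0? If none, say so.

With r = 1 and s = 1 fixed, none of the 8 settings of p, q, t give n8 = 0.
For example, with p=1, q=1, t=1:
n1 = p AND q = 1 AND 1 = 1
n2 = s OR n1 = 1 OR 1 = 1
n3 = NOT n2 = NOT 1 = 0
n4 = NOT n3 = NOT 0 = 1
n5 = n3 OR n4 = 0 OR 1 = 1
n6 = t AND n5 = 1 AND 1 = 1
n7 = NOT n6 = NOT 1 = 0
n8 = r OR n7 = 1 OR 0 = 1
giving n8 = 1 ≠ 0.

no solution exists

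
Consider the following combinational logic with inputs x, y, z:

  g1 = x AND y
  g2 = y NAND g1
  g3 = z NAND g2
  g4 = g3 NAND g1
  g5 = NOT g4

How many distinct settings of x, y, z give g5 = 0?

g5 = NOT g4 must be 0, so g4 = 1.
g4 = g3 NAND g1 must be 1, so at least one of g3, g1 is 0.
Satisfying assignments:
  x=0, y=0, z=0
  x=0, y=0, z=1
  x=0, y=1, z=0
  x=0, y=1, z=1
  x=1, y=0, z=0
  x=1, y=0, z=1

6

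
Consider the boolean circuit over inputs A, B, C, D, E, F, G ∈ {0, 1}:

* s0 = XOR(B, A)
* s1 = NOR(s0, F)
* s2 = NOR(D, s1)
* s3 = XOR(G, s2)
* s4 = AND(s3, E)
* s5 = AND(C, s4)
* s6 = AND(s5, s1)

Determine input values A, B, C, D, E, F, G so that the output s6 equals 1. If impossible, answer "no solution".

A=1 B=1 C=1 D=1 E=1 F=0 G=1

Check with A=1 B=1 C=1 D=1 E=1 F=0 G=1:
s0 = XOR(B, A) = XOR(1, 1) = 0
s1 = NOR(s0, F) = NOR(0, 0) = 1
s2 = NOR(D, s1) = NOR(1, 1) = 0
s3 = XOR(G, s2) = XOR(1, 0) = 1
s4 = AND(s3, E) = AND(1, 1) = 1
s5 = AND(C, s4) = AND(1, 1) = 1
s6 = AND(s5, s1) = AND(1, 1) = 1
So s6 = 1 as required.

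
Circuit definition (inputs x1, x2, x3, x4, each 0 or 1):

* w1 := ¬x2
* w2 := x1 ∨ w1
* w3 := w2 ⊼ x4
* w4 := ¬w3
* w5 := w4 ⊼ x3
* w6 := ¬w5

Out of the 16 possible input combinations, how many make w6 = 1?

w6 = ¬w5 must be 1, so w5 = 0.
w5 = w4 ⊼ x3 must be 0, so both w4 = 1 and x3 = 1.
w4 = ¬w3 must be 1, so w3 = 0.
Satisfying assignments:
  x1=0, x2=0, x3=1, x4=1
  x1=1, x2=0, x3=1, x4=1
  x1=1, x2=1, x3=1, x4=1

3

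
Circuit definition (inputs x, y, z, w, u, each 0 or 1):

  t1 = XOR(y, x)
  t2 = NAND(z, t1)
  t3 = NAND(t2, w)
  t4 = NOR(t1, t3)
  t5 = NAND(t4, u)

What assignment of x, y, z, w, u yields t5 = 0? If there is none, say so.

x=0, y=0, z=0, w=1, u=1

Check with x=0, y=0, z=0, w=1, u=1:
t1 = XOR(y, x) = XOR(0, 0) = 0
t2 = NAND(z, t1) = NAND(0, 0) = 1
t3 = NAND(t2, w) = NAND(1, 1) = 0
t4 = NOR(t1, t3) = NOR(0, 0) = 1
t5 = NAND(t4, u) = NAND(1, 1) = 0
So t5 = 0 as required.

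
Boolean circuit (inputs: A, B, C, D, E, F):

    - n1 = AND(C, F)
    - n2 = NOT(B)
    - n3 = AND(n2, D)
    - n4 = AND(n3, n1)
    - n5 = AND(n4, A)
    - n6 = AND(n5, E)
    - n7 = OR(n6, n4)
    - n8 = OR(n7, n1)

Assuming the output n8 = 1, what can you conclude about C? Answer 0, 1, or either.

n8 = OR(n7, n1) must be 1, so at least one of n7, n1 is 1.
Every assignment with n8 = 1 has C = 1; there are 16 such assignment(s).

1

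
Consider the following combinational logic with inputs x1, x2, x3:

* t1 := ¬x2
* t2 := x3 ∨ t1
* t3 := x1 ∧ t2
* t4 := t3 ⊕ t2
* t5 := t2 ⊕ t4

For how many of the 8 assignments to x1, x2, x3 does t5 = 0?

t5 = t2 ⊕ t4 must be 0, so t2 and t4 are equal.
Satisfying assignments:
  x1=0, x2=0, x3=0
  x1=0, x2=0, x3=1
  x1=0, x2=1, x3=0
  x1=0, x2=1, x3=1
  x1=1, x2=1, x3=0

5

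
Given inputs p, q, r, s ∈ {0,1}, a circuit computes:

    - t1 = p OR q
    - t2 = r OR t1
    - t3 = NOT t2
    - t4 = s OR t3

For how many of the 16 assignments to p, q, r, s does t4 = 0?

7

t4 = s OR t3 must be 0, so both s = 0 and t3 = 0.
t3 = NOT t2 must be 0, so t2 = 1.
Enumerating the 16 input combinations, 7 give t4 = 0 and 9 give t4 = 1.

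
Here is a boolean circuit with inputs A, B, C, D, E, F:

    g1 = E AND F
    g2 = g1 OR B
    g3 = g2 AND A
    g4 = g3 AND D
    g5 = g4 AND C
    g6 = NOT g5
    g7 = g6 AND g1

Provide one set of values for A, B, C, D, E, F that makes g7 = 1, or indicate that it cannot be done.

A=1, B=0, C=1, D=0, E=1, F=1

g7 = g6 AND g1 must be 1, so both g6 = 1 and g1 = 1.
g6 = NOT g5 must be 1, so g5 = 0.
Check with A=1, B=0, C=1, D=0, E=1, F=1:
g1 = E AND F = 1 AND 1 = 1
g2 = g1 OR B = 1 OR 0 = 1
g3 = g2 AND A = 1 AND 1 = 1
g4 = g3 AND D = 1 AND 0 = 0
g5 = g4 AND C = 0 AND 1 = 0
g6 = NOT g5 = NOT 0 = 1
g7 = g6 AND g1 = 1 AND 1 = 1
So g7 = 1 as required.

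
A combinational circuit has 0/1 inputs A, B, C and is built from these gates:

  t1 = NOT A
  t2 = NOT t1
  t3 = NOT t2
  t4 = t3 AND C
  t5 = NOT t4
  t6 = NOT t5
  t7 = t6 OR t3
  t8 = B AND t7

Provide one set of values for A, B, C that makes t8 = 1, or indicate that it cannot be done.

A=0 B=1 C=0

Check with A=0 B=1 C=0:
t1 = NOT A = NOT 0 = 1
t2 = NOT t1 = NOT 1 = 0
t3 = NOT t2 = NOT 0 = 1
t4 = t3 AND C = 1 AND 0 = 0
t5 = NOT t4 = NOT 0 = 1
t6 = NOT t5 = NOT 1 = 0
t7 = t6 OR t3 = 0 OR 1 = 1
t8 = B AND t7 = 1 AND 1 = 1
So t8 = 1 as required.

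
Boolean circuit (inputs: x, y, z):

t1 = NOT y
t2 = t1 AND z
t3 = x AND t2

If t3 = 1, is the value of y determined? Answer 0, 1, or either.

t3 = x AND t2 must be 1, so both x = 1 and t2 = 1.
t2 = t1 AND z must be 1, so both t1 = 1 and z = 1.
t1 = NOT y must be 1, so y = 0.
Every assignment with t3 = 1 has y = 0; there are 1 such assignment(s).
  x=1, y=0, z=1

0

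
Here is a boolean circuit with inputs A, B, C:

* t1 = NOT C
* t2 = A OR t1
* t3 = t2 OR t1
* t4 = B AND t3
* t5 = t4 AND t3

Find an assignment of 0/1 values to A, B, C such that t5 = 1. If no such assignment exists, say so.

t5 = t4 AND t3 must be 1, so both t4 = 1 and t3 = 1.
t4 = B AND t3 must be 1, so both B = 1 and t3 = 1.
Check with A=1, B=1, C=1:
t1 = NOT C = NOT 1 = 0
t2 = A OR t1 = 1 OR 0 = 1
t3 = t2 OR t1 = 1 OR 0 = 1
t4 = B AND t3 = 1 AND 1 = 1
t5 = t4 AND t3 = 1 AND 1 = 1
So t5 = 1 as required.

A=1, B=1, C=1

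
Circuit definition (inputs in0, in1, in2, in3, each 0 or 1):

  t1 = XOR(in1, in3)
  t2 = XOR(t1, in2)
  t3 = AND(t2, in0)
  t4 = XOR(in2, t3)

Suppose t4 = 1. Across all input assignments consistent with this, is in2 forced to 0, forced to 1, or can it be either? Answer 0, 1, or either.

either

Both values of in2 occur among assignments with t4 = 1:
  in2=0: in0=1, in1=0, in2=0, in3=1
  in2=1: in0=0, in1=0, in2=1, in3=0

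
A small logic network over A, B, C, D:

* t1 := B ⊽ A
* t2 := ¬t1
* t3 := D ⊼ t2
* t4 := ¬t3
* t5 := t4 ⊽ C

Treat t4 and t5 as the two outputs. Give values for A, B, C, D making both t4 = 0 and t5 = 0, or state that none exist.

Check with A=0 B=0 C=1 D=0:
t1 = B ⊽ A = 0 ⊽ 0 = 1
t2 = ¬t1 = ¬1 = 0
t3 = D ⊼ t2 = 0 ⊼ 0 = 1
t4 = ¬t3 = ¬1 = 0
t5 = t4 ⊽ C = 0 ⊽ 1 = 0
So t4 = 0 and t5 = 0.

A=0 B=0 C=1 D=0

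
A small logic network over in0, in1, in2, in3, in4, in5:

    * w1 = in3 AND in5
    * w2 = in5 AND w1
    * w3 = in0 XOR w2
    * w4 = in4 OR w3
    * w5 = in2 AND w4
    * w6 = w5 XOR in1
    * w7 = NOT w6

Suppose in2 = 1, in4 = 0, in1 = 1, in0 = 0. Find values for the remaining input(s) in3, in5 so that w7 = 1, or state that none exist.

in3=1 in5=1

Check with in2 = 1, in4 = 0, in1 = 1, in0 = 0 and in3=1, in5=1:
w1 = in3 AND in5 = 1 AND 1 = 1
w2 = in5 AND w1 = 1 AND 1 = 1
w3 = in0 XOR w2 = 0 XOR 1 = 1
w4 = in4 OR w3 = 0 OR 1 = 1
w5 = in2 AND w4 = 1 AND 1 = 1
w6 = w5 XOR in1 = 1 XOR 1 = 0
w7 = NOT w6 = NOT 0 = 1
So w7 = 1.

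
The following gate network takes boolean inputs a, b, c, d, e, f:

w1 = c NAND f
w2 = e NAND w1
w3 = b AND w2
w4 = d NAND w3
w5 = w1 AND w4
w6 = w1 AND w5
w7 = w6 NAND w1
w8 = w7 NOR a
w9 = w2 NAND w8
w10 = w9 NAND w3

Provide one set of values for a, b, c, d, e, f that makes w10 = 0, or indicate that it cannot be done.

w10 = w9 NAND w3 must be 0, so both w9 = 1 and w3 = 1.
w9 = w2 NAND w8 must be 1, so at least one of w2, w8 is 0.
w3 = b AND w2 must be 1, so both b = 1 and w2 = 1.
Check with a=0 b=1 c=1 d=1 e=1 f=1:
w1 = c NAND f = 1 NAND 1 = 0
w2 = e NAND w1 = 1 NAND 0 = 1
w3 = b AND w2 = 1 AND 1 = 1
w4 = d NAND w3 = 1 NAND 1 = 0
w5 = w1 AND w4 = 0 AND 0 = 0
w6 = w1 AND w5 = 0 AND 0 = 0
w7 = w6 NAND w1 = 0 NAND 0 = 1
w8 = w7 NOR a = 1 NOR 0 = 0
w9 = w2 NAND w8 = 1 NAND 0 = 1
w10 = w9 NAND w3 = 1 NAND 1 = 0
So w10 = 0 as required.

a=0 b=1 c=1 d=1 e=1 f=1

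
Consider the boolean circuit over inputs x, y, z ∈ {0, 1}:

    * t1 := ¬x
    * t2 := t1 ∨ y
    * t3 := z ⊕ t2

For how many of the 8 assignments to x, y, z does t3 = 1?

4

t3 = z ⊕ t2 must be 1, so z and t2 differ.
Enumerating the 8 input combinations, 4 give t3 = 1 and 4 give t3 = 0.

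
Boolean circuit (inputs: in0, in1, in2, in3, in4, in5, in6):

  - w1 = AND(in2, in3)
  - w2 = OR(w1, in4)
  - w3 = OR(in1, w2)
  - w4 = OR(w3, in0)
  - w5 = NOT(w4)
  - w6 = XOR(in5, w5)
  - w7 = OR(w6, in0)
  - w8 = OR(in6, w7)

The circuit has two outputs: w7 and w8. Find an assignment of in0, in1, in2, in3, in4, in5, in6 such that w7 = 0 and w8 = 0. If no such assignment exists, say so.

in0=0, in1=1, in2=0, in3=1, in4=1, in5=0, in6=0

Check with in0=0, in1=1, in2=0, in3=1, in4=1, in5=0, in6=0:
w1 = AND(in2, in3) = AND(0, 1) = 0
w2 = OR(w1, in4) = OR(0, 1) = 1
w3 = OR(in1, w2) = OR(1, 1) = 1
w4 = OR(w3, in0) = OR(1, 0) = 1
w5 = NOT(w4) = NOT 1 = 0
w6 = XOR(in5, w5) = XOR(0, 0) = 0
w7 = OR(w6, in0) = OR(0, 0) = 0
w8 = OR(in6, w7) = OR(0, 0) = 0
So w7 = 0 and w8 = 0.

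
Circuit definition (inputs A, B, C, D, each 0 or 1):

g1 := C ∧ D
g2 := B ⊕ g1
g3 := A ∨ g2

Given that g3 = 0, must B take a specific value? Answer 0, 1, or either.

Both values of B occur among assignments with g3 = 0:
  B=0: A=0, B=0, C=0, D=0
  B=1: A=0, B=1, C=1, D=1

either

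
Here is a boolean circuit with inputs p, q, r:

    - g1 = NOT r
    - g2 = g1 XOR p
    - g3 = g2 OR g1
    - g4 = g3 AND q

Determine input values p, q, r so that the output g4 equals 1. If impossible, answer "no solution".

g4 = g3 AND q must be 1, so both g3 = 1 and q = 1.
Check with p=0 q=1 r=0:
g1 = NOT r = NOT 0 = 1
g2 = g1 XOR p = 1 XOR 0 = 1
g3 = g2 OR g1 = 1 OR 1 = 1
g4 = g3 AND q = 1 AND 1 = 1
So g4 = 1 as required.

p=0 q=1 r=0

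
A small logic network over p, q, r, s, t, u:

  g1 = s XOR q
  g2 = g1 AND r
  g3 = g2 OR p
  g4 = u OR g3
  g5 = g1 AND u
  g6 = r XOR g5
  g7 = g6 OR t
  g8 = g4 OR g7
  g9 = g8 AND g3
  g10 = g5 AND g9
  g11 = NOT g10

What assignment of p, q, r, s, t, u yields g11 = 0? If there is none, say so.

p=1 q=0 r=1 s=1 t=0 u=1

g11 = NOT g10 must be 0, so g10 = 1.
g10 = g5 AND g9 must be 1, so both g5 = 1 and g9 = 1.
g5 = g1 AND u must be 1, so both g1 = 1 and u = 1.
Check with p=1 q=0 r=1 s=1 t=0 u=1:
g1 = s XOR q = 1 XOR 0 = 1
g2 = g1 AND r = 1 AND 1 = 1
g3 = g2 OR p = 1 OR 1 = 1
g4 = u OR g3 = 1 OR 1 = 1
g5 = g1 AND u = 1 AND 1 = 1
g6 = r XOR g5 = 1 XOR 1 = 0
g7 = g6 OR t = 0 OR 0 = 0
g8 = g4 OR g7 = 1 OR 0 = 1
g9 = g8 AND g3 = 1 AND 1 = 1
g10 = g5 AND g9 = 1 AND 1 = 1
g11 = NOT g10 = NOT 1 = 0
So g11 = 0 as required.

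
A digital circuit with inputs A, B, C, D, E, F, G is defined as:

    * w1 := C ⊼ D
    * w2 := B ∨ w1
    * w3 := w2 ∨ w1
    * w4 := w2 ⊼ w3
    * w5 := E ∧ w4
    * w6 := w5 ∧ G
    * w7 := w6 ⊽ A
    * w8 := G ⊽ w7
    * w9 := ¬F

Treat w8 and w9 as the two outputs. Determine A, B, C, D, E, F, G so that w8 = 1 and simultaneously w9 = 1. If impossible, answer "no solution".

Check with A=1, B=0, C=0, D=0, E=0, F=0, G=0:
w1 = C ⊼ D = 0 ⊼ 0 = 1
w2 = B ∨ w1 = 0 ∨ 1 = 1
w3 = w2 ∨ w1 = 1 ∨ 1 = 1
w4 = w2 ⊼ w3 = 1 ⊼ 1 = 0
w5 = E ∧ w4 = 0 ∧ 0 = 0
w6 = w5 ∧ G = 0 ∧ 0 = 0
w7 = w6 ⊽ A = 0 ⊽ 1 = 0
w8 = G ⊽ w7 = 0 ⊽ 0 = 1
w9 = ¬F = ¬0 = 1
So w8 = 1 and w9 = 1.

A=1, B=0, C=0, D=0, E=0, F=0, G=0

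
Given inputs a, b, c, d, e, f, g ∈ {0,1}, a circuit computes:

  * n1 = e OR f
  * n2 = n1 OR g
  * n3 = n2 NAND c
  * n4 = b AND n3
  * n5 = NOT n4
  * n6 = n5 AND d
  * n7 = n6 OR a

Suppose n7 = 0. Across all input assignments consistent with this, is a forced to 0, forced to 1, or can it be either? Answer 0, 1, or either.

0

n7 = n6 OR a must be 0, so both n6 = 0 and a = 0.
n6 = n5 AND d must be 0, so at least one of n5, d is 0.
Every assignment with n7 = 0 has a = 0; there are 41 such assignment(s).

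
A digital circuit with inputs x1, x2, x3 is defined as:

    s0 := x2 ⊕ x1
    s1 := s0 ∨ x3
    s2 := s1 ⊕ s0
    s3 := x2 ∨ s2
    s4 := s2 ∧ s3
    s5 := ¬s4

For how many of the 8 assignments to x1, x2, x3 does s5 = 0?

s5 = ¬s4 must be 0, so s4 = 1.
s4 = s2 ∧ s3 must be 1, so both s2 = 1 and s3 = 1.
s2 = s1 ⊕ s0 must be 1, so s1 and s0 differ.
Enumerating the 8 input combinations, 2 give s5 = 0 and 6 give s5 = 1.

2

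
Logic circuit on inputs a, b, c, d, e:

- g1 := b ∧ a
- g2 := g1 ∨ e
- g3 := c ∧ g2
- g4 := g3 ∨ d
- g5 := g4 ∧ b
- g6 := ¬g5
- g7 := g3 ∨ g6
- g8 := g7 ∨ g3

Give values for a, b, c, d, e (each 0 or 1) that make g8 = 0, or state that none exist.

Check with a=0 b=1 c=0 d=1 e=1:
g1 = b ∧ a = 1 ∧ 0 = 0
g2 = g1 ∨ e = 0 ∨ 1 = 1
g3 = c ∧ g2 = 0 ∧ 1 = 0
g4 = g3 ∨ d = 0 ∨ 1 = 1
g5 = g4 ∧ b = 1 ∧ 1 = 1
g6 = ¬g5 = ¬1 = 0
g7 = g3 ∨ g6 = 0 ∨ 0 = 0
g8 = g7 ∨ g3 = 0 ∨ 0 = 0
So g8 = 0 as required.

a=0 b=1 c=0 d=1 e=1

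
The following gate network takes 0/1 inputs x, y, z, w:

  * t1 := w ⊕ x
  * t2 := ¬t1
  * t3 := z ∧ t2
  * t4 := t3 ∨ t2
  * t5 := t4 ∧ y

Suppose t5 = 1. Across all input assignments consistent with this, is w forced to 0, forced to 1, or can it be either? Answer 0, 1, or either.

either

Both values of w occur among assignments with t5 = 1:
  w=0: x=0, y=1, z=0, w=0
  w=1: x=1, y=1, z=0, w=1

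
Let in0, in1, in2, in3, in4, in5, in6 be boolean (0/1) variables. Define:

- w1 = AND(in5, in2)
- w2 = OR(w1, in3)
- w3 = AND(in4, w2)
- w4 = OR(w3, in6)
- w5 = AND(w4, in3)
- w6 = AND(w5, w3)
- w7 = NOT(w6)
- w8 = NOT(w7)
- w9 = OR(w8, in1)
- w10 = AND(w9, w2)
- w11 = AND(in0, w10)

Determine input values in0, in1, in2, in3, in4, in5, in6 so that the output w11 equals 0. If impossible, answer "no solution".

in0=1, in1=0, in2=0, in3=1, in4=0, in5=0, in6=1

w11 = AND(in0, w10) must be 0, so at least one of in0, w10 is 0.
Check with in0=1, in1=0, in2=0, in3=1, in4=0, in5=0, in6=1:
w1 = AND(in5, in2) = AND(0, 0) = 0
w2 = OR(w1, in3) = OR(0, 1) = 1
w3 = AND(in4, w2) = AND(0, 1) = 0
w4 = OR(w3, in6) = OR(0, 1) = 1
w5 = AND(w4, in3) = AND(1, 1) = 1
w6 = AND(w5, w3) = AND(1, 0) = 0
w7 = NOT(w6) = NOT 0 = 1
w8 = NOT(w7) = NOT 1 = 0
w9 = OR(w8, in1) = OR(0, 0) = 0
w10 = AND(w9, w2) = AND(0, 1) = 0
w11 = AND(in0, w10) = AND(1, 0) = 0
So w11 = 0 as required.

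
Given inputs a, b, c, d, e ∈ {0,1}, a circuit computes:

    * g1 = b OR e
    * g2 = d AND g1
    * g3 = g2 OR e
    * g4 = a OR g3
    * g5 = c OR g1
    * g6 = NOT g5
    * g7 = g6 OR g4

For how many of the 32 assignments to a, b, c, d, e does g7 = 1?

28

g7 = g6 OR g4 must be 1, so at least one of g6, g4 is 1.
Enumerating the 32 input combinations, 28 give g7 = 1 and 4 give g7 = 0.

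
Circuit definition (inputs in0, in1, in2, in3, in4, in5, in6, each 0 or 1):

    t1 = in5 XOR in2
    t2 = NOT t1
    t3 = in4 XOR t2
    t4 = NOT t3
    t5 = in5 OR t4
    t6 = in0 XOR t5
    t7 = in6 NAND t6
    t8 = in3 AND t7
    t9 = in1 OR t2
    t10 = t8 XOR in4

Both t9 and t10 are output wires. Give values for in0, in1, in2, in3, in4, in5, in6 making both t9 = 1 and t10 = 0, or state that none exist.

in0=1 in1=1 in2=1 in3=0 in4=0 in5=0 in6=0

Check with in0=1 in1=1 in2=1 in3=0 in4=0 in5=0 in6=0:
t1 = in5 XOR in2 = 0 XOR 1 = 1
t2 = NOT t1 = NOT 1 = 0
t3 = in4 XOR t2 = 0 XOR 0 = 0
t4 = NOT t3 = NOT 0 = 1
t5 = in5 OR t4 = 0 OR 1 = 1
t6 = in0 XOR t5 = 1 XOR 1 = 0
t7 = in6 NAND t6 = 0 NAND 0 = 1
t8 = in3 AND t7 = 0 AND 1 = 0
t9 = in1 OR t2 = 1 OR 0 = 1
t10 = t8 XOR in4 = 0 XOR 0 = 0
So t9 = 1 and t10 = 0.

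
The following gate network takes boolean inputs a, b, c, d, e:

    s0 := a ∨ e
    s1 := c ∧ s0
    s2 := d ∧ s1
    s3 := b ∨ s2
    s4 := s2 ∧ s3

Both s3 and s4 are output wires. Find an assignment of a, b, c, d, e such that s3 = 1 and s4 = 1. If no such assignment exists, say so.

a=1, b=1, c=1, d=1, e=0

Check with a=1, b=1, c=1, d=1, e=0:
s0 = a ∨ e = 1 ∨ 0 = 1
s1 = c ∧ s0 = 1 ∧ 1 = 1
s2 = d ∧ s1 = 1 ∧ 1 = 1
s3 = b ∨ s2 = 1 ∨ 1 = 1
s4 = s2 ∧ s3 = 1 ∧ 1 = 1
So s3 = 1 and s4 = 1.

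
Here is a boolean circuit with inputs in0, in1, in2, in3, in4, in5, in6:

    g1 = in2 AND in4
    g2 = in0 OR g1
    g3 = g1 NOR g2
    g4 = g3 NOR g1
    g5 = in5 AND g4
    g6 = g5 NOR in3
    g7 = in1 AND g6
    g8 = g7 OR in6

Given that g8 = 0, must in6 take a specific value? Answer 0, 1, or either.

0

g8 = g7 OR in6 must be 0, so both g7 = 0 and in6 = 0.
Every assignment with g8 = 0 has in6 = 0; there are 51 such assignment(s).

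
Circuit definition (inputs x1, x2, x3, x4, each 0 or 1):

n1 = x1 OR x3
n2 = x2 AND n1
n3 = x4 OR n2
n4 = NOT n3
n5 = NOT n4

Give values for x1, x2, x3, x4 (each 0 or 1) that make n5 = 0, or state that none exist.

x1=1 x2=0 x3=1 x4=0

Check with x1=1 x2=0 x3=1 x4=0:
n1 = x1 OR x3 = 1 OR 1 = 1
n2 = x2 AND n1 = 0 AND 1 = 0
n3 = x4 OR n2 = 0 OR 0 = 0
n4 = NOT n3 = NOT 0 = 1
n5 = NOT n4 = NOT 1 = 0
So n5 = 0 as required.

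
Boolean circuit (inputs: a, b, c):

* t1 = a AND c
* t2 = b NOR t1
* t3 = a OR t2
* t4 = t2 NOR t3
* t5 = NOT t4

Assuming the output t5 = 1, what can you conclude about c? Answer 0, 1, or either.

either

Both values of c occur among assignments with t5 = 1:
  c=0: a=0, b=0, c=0
  c=1: a=0, b=0, c=1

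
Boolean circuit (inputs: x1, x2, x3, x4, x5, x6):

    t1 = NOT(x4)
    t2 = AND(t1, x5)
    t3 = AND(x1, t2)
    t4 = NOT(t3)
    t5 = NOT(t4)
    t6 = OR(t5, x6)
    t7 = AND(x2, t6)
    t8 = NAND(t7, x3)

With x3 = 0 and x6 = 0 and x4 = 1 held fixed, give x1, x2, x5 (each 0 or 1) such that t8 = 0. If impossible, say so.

no solution exists

With x3 = 0 and x6 = 0 and x4 = 1 fixed, none of the 8 settings of x1, x2, x5 give t8 = 0.
For example, with x1=0, x2=1, x5=1:
t1 = NOT(x4) = NOT 1 = 0
t2 = AND(t1, x5) = AND(0, 1) = 0
t3 = AND(x1, t2) = AND(0, 0) = 0
t4 = NOT(t3) = NOT 0 = 1
t5 = NOT(t4) = NOT 1 = 0
t6 = OR(t5, x6) = OR(0, 0) = 0
t7 = AND(x2, t6) = AND(1, 0) = 0
t8 = NAND(t7, x3) = NAND(0, 0) = 1
giving t8 = 1 ≠ 0.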